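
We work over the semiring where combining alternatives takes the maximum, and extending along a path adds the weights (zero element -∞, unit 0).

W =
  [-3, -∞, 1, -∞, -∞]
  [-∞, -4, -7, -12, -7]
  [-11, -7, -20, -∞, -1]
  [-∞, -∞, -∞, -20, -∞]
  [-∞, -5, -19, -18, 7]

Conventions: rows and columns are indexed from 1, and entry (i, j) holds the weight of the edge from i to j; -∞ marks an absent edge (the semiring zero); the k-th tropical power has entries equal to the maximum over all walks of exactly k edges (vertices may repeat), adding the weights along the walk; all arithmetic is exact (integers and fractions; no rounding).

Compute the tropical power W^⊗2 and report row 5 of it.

W^⊗2:
  [-6, -6, -2, -∞, 0]
  [-18, -8, -11, -16, 0]
  [-14, -6, -10, -19, 6]
  [-∞, -∞, -∞, -40, -∞]
  [-30, 2, -12, -11, 14]
Answer: row 5 of W^⊗2 = [-30, 2, -12, -11, 14]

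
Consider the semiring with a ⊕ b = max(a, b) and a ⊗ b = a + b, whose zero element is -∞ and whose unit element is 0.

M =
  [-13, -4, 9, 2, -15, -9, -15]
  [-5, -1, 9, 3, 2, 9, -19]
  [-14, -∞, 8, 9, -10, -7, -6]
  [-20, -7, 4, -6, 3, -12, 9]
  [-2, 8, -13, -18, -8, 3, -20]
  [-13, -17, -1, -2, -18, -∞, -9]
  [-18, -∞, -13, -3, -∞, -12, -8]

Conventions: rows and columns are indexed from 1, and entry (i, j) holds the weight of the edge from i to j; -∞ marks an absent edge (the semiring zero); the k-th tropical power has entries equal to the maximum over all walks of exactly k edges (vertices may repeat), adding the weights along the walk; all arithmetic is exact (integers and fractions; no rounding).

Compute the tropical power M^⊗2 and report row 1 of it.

M^⊗2:
  [-5, -5, 17, 18, 5, 5, 11]
  [0, 10, 17, 18, 6, 8, 12]
  [-6, 2, 16, 17, 12, 1, 18]
  [1, 11, 12, 13, -3, 6, 3]
  [3, 7, 17, 11, 10, 17, -6]
  [-15, -9, 7, 8, 1, -8, 7]
  [-23, -10, 1, -4, 0, -15, 6]
Answer: row 1 of M^⊗2 = [-5, -5, 17, 18, 5, 5, 11]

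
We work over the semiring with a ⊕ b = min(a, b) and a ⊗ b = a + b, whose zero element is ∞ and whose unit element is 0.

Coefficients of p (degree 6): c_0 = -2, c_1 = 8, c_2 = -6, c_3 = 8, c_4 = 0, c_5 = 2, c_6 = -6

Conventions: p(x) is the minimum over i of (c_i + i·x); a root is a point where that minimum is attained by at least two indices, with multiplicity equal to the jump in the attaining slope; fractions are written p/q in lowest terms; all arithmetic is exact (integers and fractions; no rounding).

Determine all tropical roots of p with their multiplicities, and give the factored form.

hull edge (i=0, c=-2) to (i=2, c=-6): slope -2, span 2
hull edge (i=2, c=-6) to (i=6, c=-6): slope 0, span 4
Factored form: p(x) = -6 ⊗ (x ⊕ 0) ⊗ (x ⊕ 0) ⊗ (x ⊕ 0) ⊗ (x ⊕ 0) ⊗ (x ⊕ 2) ⊗ (x ⊕ 2)
Answer: roots = 0 (mult 4), 2 (mult 2)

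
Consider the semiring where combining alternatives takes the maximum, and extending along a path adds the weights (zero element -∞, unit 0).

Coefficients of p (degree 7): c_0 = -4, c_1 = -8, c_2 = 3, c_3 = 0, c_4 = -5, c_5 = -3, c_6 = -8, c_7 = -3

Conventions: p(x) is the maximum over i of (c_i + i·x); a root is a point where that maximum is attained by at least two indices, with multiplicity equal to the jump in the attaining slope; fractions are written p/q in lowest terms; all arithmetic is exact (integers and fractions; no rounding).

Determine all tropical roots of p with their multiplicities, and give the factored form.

hull edge (i=0, c=-4) to (i=2, c=3): slope 7/2, span 2
hull edge (i=2, c=3) to (i=7, c=-3): slope -6/5, span 5
Factored form: p(x) = -3 ⊗ (x ⊕ (-7/2)) ⊗ (x ⊕ (-7/2)) ⊗ (x ⊕ 6/5) ⊗ (x ⊕ 6/5) ⊗ (x ⊕ 6/5) ⊗ (x ⊕ 6/5) ⊗ (x ⊕ 6/5)
Answer: roots = -7/2 (mult 2), 6/5 (mult 5)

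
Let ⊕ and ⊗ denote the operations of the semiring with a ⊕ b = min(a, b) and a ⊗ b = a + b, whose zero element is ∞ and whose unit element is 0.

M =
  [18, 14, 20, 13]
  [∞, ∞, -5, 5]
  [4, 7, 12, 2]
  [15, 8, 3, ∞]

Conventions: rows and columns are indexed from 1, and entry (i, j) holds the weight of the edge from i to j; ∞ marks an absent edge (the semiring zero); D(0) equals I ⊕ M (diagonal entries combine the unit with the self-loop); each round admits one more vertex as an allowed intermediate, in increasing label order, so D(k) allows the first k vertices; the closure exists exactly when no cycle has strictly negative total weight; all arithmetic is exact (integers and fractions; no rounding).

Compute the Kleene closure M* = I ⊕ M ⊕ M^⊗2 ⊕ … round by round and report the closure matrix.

D(0):
  [0, 14, 20, 13]
  [∞, 0, -5, 5]
  [4, 7, 0, 2]
  [15, 8, 3, 0]
D(1):
  [0, 14, 20, 13]
  [∞, 0, -5, 5]
  [4, 7, 0, 2]
  [15, 8, 3, 0]
D(2):
  [0, 14, 9, 13]
  [∞, 0, -5, 5]
  [4, 7, 0, 2]
  [15, 8, 3, 0]
D(3):
  [0, 14, 9, 11]
  [-1, 0, -5, -3]
  [4, 7, 0, 2]
  [7, 8, 3, 0]
D(4):
  [0, 14, 9, 11]
  [-1, 0, -5, -3]
  [4, 7, 0, 2]
  [7, 8, 3, 0]
Answer: M* = [[0, 14, 9, 11], [-1, 0, -5, -3], [4, 7, 0, 2], [7, 8, 3, 0]]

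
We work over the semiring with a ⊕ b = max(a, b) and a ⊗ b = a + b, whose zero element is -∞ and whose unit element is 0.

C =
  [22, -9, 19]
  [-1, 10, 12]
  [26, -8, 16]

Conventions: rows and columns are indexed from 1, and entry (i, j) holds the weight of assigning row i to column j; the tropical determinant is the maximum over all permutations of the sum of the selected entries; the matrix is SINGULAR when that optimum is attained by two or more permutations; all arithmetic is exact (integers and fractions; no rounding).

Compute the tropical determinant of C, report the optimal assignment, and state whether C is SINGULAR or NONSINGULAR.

σ = (1, 2, 3): 22 + 10 + 16 = 48
σ = (1, 3, 2): 22 + 12 + (-8) = 26
σ = (2, 1, 3): (-9) + (-1) + 16 = 6
σ = (2, 3, 1): (-9) + 12 + 26 = 29
σ = (3, 1, 2): 19 + (-1) + (-8) = 10
σ = (3, 2, 1): 19 + 10 + 26 = 55
Optimal value attained by: σ = (3, 2, 1).
Answer: det⊕(C) = 55; verdict: NONSINGULAR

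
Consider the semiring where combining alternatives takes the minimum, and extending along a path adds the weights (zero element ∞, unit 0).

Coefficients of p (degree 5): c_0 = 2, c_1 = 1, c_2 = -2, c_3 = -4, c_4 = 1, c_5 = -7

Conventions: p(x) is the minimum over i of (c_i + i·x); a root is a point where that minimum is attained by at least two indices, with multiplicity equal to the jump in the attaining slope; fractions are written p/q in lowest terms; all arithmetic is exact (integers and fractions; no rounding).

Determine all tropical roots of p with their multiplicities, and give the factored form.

hull edge (i=0, c=2) to (i=3, c=-4): slope -2, span 3
hull edge (i=3, c=-4) to (i=5, c=-7): slope -3/2, span 2
Factored form: p(x) = -7 ⊗ (x ⊕ 3/2) ⊗ (x ⊕ 3/2) ⊗ (x ⊕ 2) ⊗ (x ⊕ 2) ⊗ (x ⊕ 2)
Answer: roots = 3/2 (mult 2), 2 (mult 3)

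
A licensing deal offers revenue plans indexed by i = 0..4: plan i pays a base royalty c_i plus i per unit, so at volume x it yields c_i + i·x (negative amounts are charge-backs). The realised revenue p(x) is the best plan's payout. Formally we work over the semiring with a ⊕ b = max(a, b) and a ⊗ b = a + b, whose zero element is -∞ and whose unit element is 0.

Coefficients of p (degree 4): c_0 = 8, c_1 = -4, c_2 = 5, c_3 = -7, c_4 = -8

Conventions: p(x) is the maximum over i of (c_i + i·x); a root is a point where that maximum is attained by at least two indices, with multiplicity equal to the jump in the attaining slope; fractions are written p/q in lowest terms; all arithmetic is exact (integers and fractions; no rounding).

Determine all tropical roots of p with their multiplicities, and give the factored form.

hull edge (i=0, c=8) to (i=2, c=5): slope -3/2, span 2
hull edge (i=2, c=5) to (i=4, c=-8): slope -13/2, span 2
Factored form: p(x) = -8 ⊗ (x ⊕ 3/2) ⊗ (x ⊕ 3/2) ⊗ (x ⊕ 13/2) ⊗ (x ⊕ 13/2)
Answer: roots = 3/2 (mult 2), 13/2 (mult 2)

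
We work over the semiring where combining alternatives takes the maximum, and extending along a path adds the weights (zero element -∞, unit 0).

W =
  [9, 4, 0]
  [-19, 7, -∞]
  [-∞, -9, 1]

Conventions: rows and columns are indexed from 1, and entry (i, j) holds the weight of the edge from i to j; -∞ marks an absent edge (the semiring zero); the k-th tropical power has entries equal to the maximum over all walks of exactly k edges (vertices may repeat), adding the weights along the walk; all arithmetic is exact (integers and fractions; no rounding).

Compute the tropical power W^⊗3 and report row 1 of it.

W^⊗2:
  [18, 13, 9]
  [-10, 14, -19]
  [-28, -2, 2]
W^⊗3:
  [27, 22, 18]
  [-1, 21, -10]
  [-19, 5, 3]
Answer: row 1 of W^⊗3 = [27, 22, 18]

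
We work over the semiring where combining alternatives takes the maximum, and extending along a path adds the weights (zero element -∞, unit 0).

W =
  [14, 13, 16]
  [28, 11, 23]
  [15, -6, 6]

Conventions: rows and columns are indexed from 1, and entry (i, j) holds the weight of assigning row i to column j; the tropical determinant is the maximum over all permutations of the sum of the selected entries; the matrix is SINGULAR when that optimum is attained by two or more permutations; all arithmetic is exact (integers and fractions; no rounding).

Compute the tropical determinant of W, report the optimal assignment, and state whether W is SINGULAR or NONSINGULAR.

σ = (1, 2, 3): 14 + 11 + 6 = 31
σ = (1, 3, 2): 14 + 23 + (-6) = 31
σ = (2, 1, 3): 13 + 28 + 6 = 47
σ = (2, 3, 1): 13 + 23 + 15 = 51
σ = (3, 1, 2): 16 + 28 + (-6) = 38
σ = (3, 2, 1): 16 + 11 + 15 = 42
Optimal value attained by: σ = (2, 3, 1).
Answer: det⊕(W) = 51; verdict: NONSINGULAR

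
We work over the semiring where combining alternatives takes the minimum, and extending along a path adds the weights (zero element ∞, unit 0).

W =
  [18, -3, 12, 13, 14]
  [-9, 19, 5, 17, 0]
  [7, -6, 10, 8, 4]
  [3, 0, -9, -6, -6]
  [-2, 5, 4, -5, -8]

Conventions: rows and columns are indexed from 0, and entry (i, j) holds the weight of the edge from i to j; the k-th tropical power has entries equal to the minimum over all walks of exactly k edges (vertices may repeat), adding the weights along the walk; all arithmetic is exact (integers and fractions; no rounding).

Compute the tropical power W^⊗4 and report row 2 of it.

W^⊗2:
  [-12, 6, 2, 7, -3]
  [-2, -12, 3, -5, -8]
  [-15, 4, -1, -1, -6]
  [-9, -15, -15, -12, -14]
  [-10, -5, -14, -13, -16]
W^⊗3:
  [-5, -15, -2, -8, -11]
  [-21, -5, -14, -13, -16]
  [-8, -18, -10, -11, -14]
  [-24, -21, -21, -19, -22]
  [-18, -20, -22, -21, -24]
W^⊗4:
  [-24, -8, -17, -16, -19]
  [-18, -24, -22, -21, -24]
  [-27, -16, -20, -19, -22]
  [-30, -27, -28, -27, -30]
  [-29, -28, -30, -29, -32]
Answer: row 2 of W^⊗4 = [-27, -16, -20, -19, -22]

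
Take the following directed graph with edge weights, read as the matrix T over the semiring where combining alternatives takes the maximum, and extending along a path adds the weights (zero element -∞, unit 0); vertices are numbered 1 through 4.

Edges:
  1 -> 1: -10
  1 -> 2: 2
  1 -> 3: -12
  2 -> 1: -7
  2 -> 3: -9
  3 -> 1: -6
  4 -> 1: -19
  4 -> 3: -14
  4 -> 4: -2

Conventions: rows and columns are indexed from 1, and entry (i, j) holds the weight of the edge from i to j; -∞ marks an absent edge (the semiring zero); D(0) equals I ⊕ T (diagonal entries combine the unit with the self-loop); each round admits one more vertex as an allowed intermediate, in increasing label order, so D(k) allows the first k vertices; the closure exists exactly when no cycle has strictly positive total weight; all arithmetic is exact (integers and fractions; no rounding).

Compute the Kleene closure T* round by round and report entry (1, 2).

D(0):
  [0, 2, -12, -∞]
  [-7, 0, -9, -∞]
  [-6, -∞, 0, -∞]
  [-19, -∞, -14, 0]
D(1):
  [0, 2, -12, -∞]
  [-7, 0, -9, -∞]
  [-6, -4, 0, -∞]
  [-19, -17, -14, 0]
D(2):
  [0, 2, -7, -∞]
  [-7, 0, -9, -∞]
  [-6, -4, 0, -∞]
  [-19, -17, -14, 0]
D(3):
  [0, 2, -7, -∞]
  [-7, 0, -9, -∞]
  [-6, -4, 0, -∞]
  [-19, -17, -14, 0]
D(4):
  [0, 2, -7, -∞]
  [-7, 0, -9, -∞]
  [-6, -4, 0, -∞]
  [-19, -17, -14, 0]
Answer: T*[1][2] = 2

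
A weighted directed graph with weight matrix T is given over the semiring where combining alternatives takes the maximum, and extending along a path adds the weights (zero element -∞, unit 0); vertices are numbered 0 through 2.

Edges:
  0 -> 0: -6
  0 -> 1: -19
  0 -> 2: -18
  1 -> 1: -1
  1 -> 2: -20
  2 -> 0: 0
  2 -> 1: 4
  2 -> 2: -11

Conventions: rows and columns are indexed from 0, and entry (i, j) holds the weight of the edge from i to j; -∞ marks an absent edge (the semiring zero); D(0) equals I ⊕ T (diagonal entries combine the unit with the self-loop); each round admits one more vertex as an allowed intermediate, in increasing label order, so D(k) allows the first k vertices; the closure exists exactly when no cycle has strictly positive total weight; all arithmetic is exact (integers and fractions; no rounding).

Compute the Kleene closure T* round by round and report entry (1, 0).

D(0):
  [0, -19, -18]
  [-∞, 0, -20]
  [0, 4, 0]
D(1):
  [0, -19, -18]
  [-∞, 0, -20]
  [0, 4, 0]
D(2):
  [0, -19, -18]
  [-∞, 0, -20]
  [0, 4, 0]
D(3):
  [0, -14, -18]
  [-20, 0, -20]
  [0, 4, 0]
Answer: T*[1][0] = -20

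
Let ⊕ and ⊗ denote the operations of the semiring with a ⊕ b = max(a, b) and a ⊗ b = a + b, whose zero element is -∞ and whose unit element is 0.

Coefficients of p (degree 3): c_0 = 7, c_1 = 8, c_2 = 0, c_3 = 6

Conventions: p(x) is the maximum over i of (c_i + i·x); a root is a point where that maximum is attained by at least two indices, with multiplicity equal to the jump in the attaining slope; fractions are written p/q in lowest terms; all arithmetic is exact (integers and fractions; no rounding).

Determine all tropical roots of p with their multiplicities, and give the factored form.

hull edge (i=0, c=7) to (i=1, c=8): slope 1, span 1
hull edge (i=1, c=8) to (i=3, c=6): slope -1, span 2
Factored form: p(x) = 6 ⊗ (x ⊕ (-1)) ⊗ (x ⊕ 1) ⊗ (x ⊕ 1)
Answer: roots = -1 (mult 1), 1 (mult 2)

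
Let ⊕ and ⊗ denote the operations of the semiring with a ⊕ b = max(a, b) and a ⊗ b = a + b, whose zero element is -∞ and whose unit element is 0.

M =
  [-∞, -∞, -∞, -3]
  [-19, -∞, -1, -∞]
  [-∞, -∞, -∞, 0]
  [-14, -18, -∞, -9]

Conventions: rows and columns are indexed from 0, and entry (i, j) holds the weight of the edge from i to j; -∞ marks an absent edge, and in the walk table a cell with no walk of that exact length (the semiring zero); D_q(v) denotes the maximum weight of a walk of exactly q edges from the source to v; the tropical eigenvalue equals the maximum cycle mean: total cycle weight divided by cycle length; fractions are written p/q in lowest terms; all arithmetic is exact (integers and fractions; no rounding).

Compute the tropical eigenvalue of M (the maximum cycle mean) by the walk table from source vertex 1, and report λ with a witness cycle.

q=0: [-∞, 0, -∞, -∞]
q=1: [-19, -∞, -1, -∞]
q=2: [-∞, -∞, -∞, -1]
q=3: [-15, -19, -∞, -10]
q=4: [-24, -28, -20, -18]
Optimal cycle mean attained by: cycle 1->2->3->1, total (-1) + 0 + (-18), length 3.
Answer: λ = -19/3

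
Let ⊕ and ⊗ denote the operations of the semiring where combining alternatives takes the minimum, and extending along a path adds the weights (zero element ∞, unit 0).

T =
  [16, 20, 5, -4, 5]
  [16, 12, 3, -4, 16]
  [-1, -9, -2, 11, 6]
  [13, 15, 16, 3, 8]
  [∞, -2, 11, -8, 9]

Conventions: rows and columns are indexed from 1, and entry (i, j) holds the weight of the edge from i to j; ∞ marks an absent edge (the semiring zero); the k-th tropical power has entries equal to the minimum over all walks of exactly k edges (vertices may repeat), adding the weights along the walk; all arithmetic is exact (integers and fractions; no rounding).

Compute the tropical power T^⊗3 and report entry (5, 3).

T^⊗2:
  [4, -4, 3, -3, 4]
  [2, -6, 1, -1, 4]
  [-3, -11, -6, -13, 4]
  [15, 6, 14, 0, 11]
  [5, 2, 1, -6, 0]
T^⊗3:
  [2, -6, -1, -8, 5]
  [0, -8, -3, -10, 7]
  [-7, -15, -8, -15, -5]
  [13, 5, 9, 2, 8]
  [0, -8, -1, -8, 2]
Key observation: the optimum is the walk 5->2->3->3, with weight (-2) + 3 + (-2) = -1.
Optimal value attained by: walk 5->2->3->3.
Answer: (T^⊗3)[5][3] = -1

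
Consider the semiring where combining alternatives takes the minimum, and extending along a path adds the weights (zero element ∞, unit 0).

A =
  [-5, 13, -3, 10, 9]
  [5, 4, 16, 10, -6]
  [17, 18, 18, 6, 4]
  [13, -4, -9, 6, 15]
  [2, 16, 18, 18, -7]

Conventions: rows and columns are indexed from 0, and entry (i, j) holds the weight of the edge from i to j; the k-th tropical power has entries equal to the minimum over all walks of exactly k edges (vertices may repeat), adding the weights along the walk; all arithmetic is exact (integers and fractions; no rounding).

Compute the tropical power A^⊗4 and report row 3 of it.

A^⊗2:
  [-10, 6, -8, 3, 1]
  [-4, 6, 1, 12, -13]
  [6, 2, -3, 12, -3]
  [1, 0, -3, -3, -10]
  [-5, 9, -1, 11, -14]
A^⊗3:
  [-15, -1, -13, -2, -6]
  [-11, 3, -7, 5, -20]
  [-1, 6, 3, 3, -10]
  [-8, -7, -12, 3, -17]
  [-12, 2, -8, 4, -21]
A^⊗4:
  [-20, -6, -18, -7, -13]
  [-18, -4, -14, -2, -27]
  [-8, -1, -6, 8, -17]
  [-15, -3, -11, -6, -24]
  [-19, -5, -15, -3, -28]
Answer: row 3 of A^⊗4 = [-15, -3, -11, -6, -24]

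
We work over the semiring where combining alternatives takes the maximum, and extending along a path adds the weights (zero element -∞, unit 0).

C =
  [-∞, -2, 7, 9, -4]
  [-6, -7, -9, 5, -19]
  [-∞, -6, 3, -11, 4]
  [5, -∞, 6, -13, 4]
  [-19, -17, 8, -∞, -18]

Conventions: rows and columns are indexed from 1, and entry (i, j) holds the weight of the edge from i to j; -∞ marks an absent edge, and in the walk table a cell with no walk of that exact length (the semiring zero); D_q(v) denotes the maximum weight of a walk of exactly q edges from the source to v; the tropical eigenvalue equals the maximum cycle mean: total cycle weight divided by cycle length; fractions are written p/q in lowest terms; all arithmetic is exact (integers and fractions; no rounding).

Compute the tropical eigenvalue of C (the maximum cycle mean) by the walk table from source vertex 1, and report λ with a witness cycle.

q=0: [0, -∞, -∞, -∞, -∞]
q=1: [-∞, -2, 7, 9, -4]
q=2: [14, 1, 15, 3, 13]
q=3: [8, 12, 21, 23, 19]
q=4: [28, 15, 29, 17, 27]
q=5: [22, 26, 35, 37, 33]
Optimal cycle mean attained by: cycle 1->4->1, total 9 + 5, length 2.
Answer: λ = 7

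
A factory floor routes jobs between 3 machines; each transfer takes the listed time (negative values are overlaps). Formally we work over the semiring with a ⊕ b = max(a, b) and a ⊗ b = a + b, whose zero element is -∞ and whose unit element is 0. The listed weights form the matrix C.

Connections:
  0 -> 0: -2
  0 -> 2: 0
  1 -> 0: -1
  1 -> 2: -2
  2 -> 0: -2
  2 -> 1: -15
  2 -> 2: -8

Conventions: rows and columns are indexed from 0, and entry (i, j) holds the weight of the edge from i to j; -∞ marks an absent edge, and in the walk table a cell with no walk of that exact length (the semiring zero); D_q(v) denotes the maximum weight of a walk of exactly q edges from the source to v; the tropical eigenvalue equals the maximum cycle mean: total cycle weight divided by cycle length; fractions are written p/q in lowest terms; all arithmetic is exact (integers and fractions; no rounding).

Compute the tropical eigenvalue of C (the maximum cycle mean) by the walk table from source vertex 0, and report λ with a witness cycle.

q=0: [0, -∞, -∞]
q=1: [-2, -∞, 0]
q=2: [-2, -15, -2]
q=3: [-4, -17, -2]
Optimal cycle mean attained by: cycle 0->2->0, total 0 + (-2), length 2.
Answer: λ = -1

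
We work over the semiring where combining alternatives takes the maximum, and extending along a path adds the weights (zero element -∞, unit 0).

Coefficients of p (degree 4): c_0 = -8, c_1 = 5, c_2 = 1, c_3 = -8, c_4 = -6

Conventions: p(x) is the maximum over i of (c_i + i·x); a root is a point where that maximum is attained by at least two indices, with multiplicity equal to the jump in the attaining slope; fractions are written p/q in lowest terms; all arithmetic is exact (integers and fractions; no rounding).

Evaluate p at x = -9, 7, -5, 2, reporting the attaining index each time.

p(-9) = max(-8+0·(-9)=-8, 5+1·(-9)=-4, 1+2·(-9)=-17, -8+3·(-9)=-35, -6+4·(-9)=-42) = -4 (attained by i=1)
p(7) = max(-8+0·7=-8, 5+1·7=12, 1+2·7=15, -8+3·7=13, -6+4·7=22) = 22 (attained by i=4)
p(-5) = max(-8+0·(-5)=-8, 5+1·(-5)=0, 1+2·(-5)=-9, -8+3·(-5)=-23, -6+4·(-5)=-26) = 0 (attained by i=1)
p(2) = max(-8+0·2=-8, 5+1·2=7, 1+2·2=5, -8+3·2=-2, -6+4·2=2) = 7 (attained by i=1)
Answer: p(-9) = -4; p(7) = 22; p(-5) = 0; p(2) = 7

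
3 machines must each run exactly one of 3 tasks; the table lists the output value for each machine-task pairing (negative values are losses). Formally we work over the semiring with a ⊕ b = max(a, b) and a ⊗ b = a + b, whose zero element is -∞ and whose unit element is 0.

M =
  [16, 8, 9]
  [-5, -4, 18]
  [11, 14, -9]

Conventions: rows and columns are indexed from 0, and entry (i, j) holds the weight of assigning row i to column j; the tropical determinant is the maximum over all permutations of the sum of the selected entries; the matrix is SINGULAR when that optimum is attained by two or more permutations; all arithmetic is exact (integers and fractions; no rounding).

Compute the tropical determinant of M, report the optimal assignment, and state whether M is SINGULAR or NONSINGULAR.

σ = (0, 1, 2): 16 + (-4) + (-9) = 3
σ = (0, 2, 1): 16 + 18 + 14 = 48
σ = (1, 0, 2): 8 + (-5) + (-9) = -6
σ = (1, 2, 0): 8 + 18 + 11 = 37
σ = (2, 0, 1): 9 + (-5) + 14 = 18
σ = (2, 1, 0): 9 + (-4) + 11 = 16
Optimal value attained by: σ = (0, 2, 1).
Answer: det⊕(M) = 48; verdict: NONSINGULAR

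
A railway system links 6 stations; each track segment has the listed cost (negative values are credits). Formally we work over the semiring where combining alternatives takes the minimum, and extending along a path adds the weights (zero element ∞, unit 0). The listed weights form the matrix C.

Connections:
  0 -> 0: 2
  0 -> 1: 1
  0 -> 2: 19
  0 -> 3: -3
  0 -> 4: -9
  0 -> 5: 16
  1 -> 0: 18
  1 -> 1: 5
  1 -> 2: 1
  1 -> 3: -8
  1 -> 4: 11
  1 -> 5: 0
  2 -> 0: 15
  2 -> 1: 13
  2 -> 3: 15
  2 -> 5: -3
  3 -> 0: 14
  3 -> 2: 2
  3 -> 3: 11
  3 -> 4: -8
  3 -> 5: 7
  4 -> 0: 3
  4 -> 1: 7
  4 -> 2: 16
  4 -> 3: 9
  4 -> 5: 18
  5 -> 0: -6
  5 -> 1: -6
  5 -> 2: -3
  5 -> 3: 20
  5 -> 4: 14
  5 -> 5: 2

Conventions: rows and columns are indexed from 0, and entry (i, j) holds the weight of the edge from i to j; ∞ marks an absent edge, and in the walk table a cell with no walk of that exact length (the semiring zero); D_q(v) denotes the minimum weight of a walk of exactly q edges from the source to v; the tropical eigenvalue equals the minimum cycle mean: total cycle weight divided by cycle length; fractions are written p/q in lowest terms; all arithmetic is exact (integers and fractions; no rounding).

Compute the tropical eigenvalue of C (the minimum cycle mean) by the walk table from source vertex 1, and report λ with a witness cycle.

q=0: [∞, 0, ∞, ∞, ∞, ∞]
q=1: [18, 5, 1, -8, 11, 0]
q=2: [-6, -6, -6, -3, -16, -2]
q=3: [-13, -9, -5, -14, -15, -9]
q=4: [-15, -15, -12, -17, -22, -9]
q=5: [-19, -15, -15, -23, -25, -15]
q=6: [-22, -21, -21, -23, -31, -18]
Optimal cycle mean attained by: cycle 1->3->2->5->1, total (-8) + 2 + (-3) + (-6), length 4.
Answer: λ = -15/4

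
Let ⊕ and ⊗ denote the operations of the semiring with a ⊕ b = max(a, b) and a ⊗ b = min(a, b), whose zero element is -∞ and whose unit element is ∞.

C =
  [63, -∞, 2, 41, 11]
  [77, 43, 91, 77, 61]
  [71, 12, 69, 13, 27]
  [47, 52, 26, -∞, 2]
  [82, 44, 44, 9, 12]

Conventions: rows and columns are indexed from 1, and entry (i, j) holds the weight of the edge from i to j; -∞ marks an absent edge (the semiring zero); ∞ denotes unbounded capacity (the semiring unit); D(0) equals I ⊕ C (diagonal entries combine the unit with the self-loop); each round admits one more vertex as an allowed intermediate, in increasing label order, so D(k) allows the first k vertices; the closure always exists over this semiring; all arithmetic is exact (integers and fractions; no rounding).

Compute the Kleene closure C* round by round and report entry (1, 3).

D(0):
  [∞, -∞, 2, 41, 11]
  [77, ∞, 91, 77, 61]
  [71, 12, ∞, 13, 27]
  [47, 52, 26, ∞, 2]
  [82, 44, 44, 9, ∞]
D(1):
  [∞, -∞, 2, 41, 11]
  [77, ∞, 91, 77, 61]
  [71, 12, ∞, 41, 27]
  [47, 52, 26, ∞, 11]
  [82, 44, 44, 41, ∞]
D(2):
  [∞, -∞, 2, 41, 11]
  [77, ∞, 91, 77, 61]
  [71, 12, ∞, 41, 27]
  [52, 52, 52, ∞, 52]
  [82, 44, 44, 44, ∞]
D(3):
  [∞, 2, 2, 41, 11]
  [77, ∞, 91, 77, 61]
  [71, 12, ∞, 41, 27]
  [52, 52, 52, ∞, 52]
  [82, 44, 44, 44, ∞]
D(4):
  [∞, 41, 41, 41, 41]
  [77, ∞, 91, 77, 61]
  [71, 41, ∞, 41, 41]
  [52, 52, 52, ∞, 52]
  [82, 44, 44, 44, ∞]
D(5):
  [∞, 41, 41, 41, 41]
  [77, ∞, 91, 77, 61]
  [71, 41, ∞, 41, 41]
  [52, 52, 52, ∞, 52]
  [82, 44, 44, 44, ∞]
Answer: C*[1][3] = 41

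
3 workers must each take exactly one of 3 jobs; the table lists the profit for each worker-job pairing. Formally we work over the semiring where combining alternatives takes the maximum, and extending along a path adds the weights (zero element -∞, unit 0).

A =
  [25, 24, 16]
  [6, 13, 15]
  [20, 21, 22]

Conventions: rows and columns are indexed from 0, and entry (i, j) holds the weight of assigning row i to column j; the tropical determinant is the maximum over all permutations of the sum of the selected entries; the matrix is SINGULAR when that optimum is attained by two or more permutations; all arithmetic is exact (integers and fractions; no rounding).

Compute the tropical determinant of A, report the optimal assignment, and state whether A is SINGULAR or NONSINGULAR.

σ = (0, 1, 2): 25 + 13 + 22 = 60
σ = (0, 2, 1): 25 + 15 + 21 = 61
σ = (1, 0, 2): 24 + 6 + 22 = 52
σ = (1, 2, 0): 24 + 15 + 20 = 59
σ = (2, 0, 1): 16 + 6 + 21 = 43
σ = (2, 1, 0): 16 + 13 + 20 = 49
Optimal value attained by: σ = (0, 2, 1).
Answer: det⊕(A) = 61; verdict: NONSINGULAR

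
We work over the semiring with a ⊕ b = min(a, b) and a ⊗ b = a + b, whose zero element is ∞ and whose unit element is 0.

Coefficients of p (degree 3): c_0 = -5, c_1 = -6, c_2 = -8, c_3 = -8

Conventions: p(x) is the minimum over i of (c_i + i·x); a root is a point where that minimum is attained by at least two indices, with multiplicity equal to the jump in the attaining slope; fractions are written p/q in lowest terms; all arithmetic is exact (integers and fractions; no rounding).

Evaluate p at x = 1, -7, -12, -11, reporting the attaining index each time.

p(1) = min(-5+0·1=-5, -6+1·1=-5, -8+2·1=-6, -8+3·1=-5) = -6 (attained by i=2)
p(-7) = min(-5+0·(-7)=-5, -6+1·(-7)=-13, -8+2·(-7)=-22, -8+3·(-7)=-29) = -29 (attained by i=3)
p(-12) = min(-5+0·(-12)=-5, -6+1·(-12)=-18, -8+2·(-12)=-32, -8+3·(-12)=-44) = -44 (attained by i=3)
p(-11) = min(-5+0·(-11)=-5, -6+1·(-11)=-17, -8+2·(-11)=-30, -8+3·(-11)=-41) = -41 (attained by i=3)
Answer: p(1) = -6; p(-7) = -29; p(-12) = -44; p(-11) = -41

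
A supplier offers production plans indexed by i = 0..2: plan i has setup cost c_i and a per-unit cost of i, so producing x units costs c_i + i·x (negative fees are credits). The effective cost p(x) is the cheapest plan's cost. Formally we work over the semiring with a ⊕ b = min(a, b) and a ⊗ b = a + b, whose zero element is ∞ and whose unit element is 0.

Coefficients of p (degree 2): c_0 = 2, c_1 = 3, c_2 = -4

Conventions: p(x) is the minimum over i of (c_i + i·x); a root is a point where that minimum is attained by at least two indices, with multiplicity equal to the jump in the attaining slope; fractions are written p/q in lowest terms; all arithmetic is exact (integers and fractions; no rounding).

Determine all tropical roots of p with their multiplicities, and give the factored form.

hull edge (i=0, c=2) to (i=2, c=-4): slope -3, span 2
Factored form: p(x) = -4 ⊗ (x ⊕ 3) ⊗ (x ⊕ 3)
Answer: roots = 3 (mult 2)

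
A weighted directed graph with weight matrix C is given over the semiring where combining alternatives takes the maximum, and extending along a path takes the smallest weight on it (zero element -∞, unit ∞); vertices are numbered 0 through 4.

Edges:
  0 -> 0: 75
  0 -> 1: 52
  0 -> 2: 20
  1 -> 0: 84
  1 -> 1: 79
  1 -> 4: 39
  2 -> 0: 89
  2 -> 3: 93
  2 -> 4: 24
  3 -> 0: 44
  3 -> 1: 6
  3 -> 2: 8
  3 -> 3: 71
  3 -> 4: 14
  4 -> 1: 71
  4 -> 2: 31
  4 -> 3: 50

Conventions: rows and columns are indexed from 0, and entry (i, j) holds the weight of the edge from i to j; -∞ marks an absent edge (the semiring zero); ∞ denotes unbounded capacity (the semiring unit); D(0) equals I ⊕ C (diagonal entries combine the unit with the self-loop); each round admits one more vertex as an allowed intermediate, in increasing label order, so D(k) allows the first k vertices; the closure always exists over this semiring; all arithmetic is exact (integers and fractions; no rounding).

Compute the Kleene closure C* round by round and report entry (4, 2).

D(0):
  [∞, 52, 20, -∞, -∞]
  [84, ∞, -∞, -∞, 39]
  [89, -∞, ∞, 93, 24]
  [44, 6, 8, ∞, 14]
  [-∞, 71, 31, 50, ∞]
D(1):
  [∞, 52, 20, -∞, -∞]
  [84, ∞, 20, -∞, 39]
  [89, 52, ∞, 93, 24]
  [44, 44, 20, ∞, 14]
  [-∞, 71, 31, 50, ∞]
D(2):
  [∞, 52, 20, -∞, 39]
  [84, ∞, 20, -∞, 39]
  [89, 52, ∞, 93, 39]
  [44, 44, 20, ∞, 39]
  [71, 71, 31, 50, ∞]
D(3):
  [∞, 52, 20, 20, 39]
  [84, ∞, 20, 20, 39]
  [89, 52, ∞, 93, 39]
  [44, 44, 20, ∞, 39]
  [71, 71, 31, 50, ∞]
D(4):
  [∞, 52, 20, 20, 39]
  [84, ∞, 20, 20, 39]
  [89, 52, ∞, 93, 39]
  [44, 44, 20, ∞, 39]
  [71, 71, 31, 50, ∞]
D(5):
  [∞, 52, 31, 39, 39]
  [84, ∞, 31, 39, 39]
  [89, 52, ∞, 93, 39]
  [44, 44, 31, ∞, 39]
  [71, 71, 31, 50, ∞]
Answer: C*[4][2] = 31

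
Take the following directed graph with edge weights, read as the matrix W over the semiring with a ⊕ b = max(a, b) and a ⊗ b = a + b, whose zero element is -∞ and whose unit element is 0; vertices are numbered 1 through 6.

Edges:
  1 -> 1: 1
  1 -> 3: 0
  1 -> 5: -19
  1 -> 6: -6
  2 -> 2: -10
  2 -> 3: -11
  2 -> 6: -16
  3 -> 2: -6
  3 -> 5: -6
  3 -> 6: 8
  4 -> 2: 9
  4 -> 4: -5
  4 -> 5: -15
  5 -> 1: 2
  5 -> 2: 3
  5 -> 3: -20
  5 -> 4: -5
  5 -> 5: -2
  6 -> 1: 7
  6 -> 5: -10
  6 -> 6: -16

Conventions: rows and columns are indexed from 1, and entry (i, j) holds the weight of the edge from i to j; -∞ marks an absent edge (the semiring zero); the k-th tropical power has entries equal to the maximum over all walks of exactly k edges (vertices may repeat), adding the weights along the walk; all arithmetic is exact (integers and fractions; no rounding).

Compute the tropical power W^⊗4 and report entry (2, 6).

W^⊗2:
  [2, -6, 1, -24, -6, 8]
  [-9, -17, -21, -∞, -17, -3]
  [15, -3, -17, -11, -2, -8]
  [-13, 4, -2, -10, -17, -7]
  [3, 4, 2, -7, -4, -4]
  [8, -7, 7, -15, -12, 1]
W^⊗3:
  [15, -3, 2, -11, -2, 9]
  [4, -14, -9, -22, -13, -13]
  [16, 1, 15, -7, -4, 9]
  [0, -1, -7, -15, -8, 6]
  [4, 2, 3, -9, -4, 10]
  [9, 1, 8, -17, 1, 15]
W^⊗4:
  [16, 1, 15, -7, -1, 10]
  [5, -10, 4, -18, -15, -1]
  [17, 9, 16, -9, 9, 23]
  [13, -5, 0, -13, -4, 1]
  [17, 0, 4, -9, 0, 11]
  [22, 4, 9, -4, 5, 16]
Key observation: the optimum is the walk 2->6->1->3->6, with weight (-16) + 7 + 0 + 8 = -1.
Optimal value attained by: walk 2->6->1->3->6.
Answer: (W^⊗4)[2][6] = -1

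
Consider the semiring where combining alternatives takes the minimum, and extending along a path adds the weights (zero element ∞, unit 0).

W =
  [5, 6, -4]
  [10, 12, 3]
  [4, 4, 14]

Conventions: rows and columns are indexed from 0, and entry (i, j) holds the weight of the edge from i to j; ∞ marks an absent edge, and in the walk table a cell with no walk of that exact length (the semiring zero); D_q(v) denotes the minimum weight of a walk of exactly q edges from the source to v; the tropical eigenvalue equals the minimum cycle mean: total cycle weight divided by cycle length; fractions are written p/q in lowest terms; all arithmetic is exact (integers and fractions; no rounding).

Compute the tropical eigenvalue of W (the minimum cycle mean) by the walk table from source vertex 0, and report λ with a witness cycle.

q=0: [0, ∞, ∞]
q=1: [5, 6, -4]
q=2: [0, 0, 1]
q=3: [5, 5, -4]
Optimal cycle mean attained by: cycle 0->2->0, total (-4) + 4, length 2.
Answer: λ = 0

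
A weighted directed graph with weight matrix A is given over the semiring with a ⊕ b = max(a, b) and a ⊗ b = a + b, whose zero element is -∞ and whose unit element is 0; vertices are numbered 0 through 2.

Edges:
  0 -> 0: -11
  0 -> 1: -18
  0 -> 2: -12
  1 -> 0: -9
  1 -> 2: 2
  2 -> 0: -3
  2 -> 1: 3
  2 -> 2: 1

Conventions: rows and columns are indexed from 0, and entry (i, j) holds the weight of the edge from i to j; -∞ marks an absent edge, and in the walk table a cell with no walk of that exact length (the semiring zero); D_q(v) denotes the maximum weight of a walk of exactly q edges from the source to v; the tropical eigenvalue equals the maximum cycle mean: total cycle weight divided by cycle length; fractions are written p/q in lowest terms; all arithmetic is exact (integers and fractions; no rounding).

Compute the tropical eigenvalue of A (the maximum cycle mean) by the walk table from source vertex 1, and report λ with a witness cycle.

q=0: [-∞, 0, -∞]
q=1: [-9, -∞, 2]
q=2: [-1, 5, 3]
q=3: [0, 6, 7]
Optimal cycle mean attained by: cycle 1->2->1, total 2 + 3, length 2.
Answer: λ = 5/2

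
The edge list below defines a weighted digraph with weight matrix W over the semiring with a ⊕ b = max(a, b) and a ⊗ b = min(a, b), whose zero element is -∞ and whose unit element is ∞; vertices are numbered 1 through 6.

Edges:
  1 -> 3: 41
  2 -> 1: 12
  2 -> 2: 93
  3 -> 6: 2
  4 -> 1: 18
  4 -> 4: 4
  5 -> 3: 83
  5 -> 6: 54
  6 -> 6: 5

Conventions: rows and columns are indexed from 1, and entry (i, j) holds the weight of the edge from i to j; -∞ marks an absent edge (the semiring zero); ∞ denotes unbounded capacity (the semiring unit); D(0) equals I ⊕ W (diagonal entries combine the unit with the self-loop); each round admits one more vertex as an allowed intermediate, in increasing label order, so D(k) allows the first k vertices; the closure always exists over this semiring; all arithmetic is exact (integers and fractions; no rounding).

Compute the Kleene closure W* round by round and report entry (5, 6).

D(0):
  [∞, -∞, 41, -∞, -∞, -∞]
  [12, ∞, -∞, -∞, -∞, -∞]
  [-∞, -∞, ∞, -∞, -∞, 2]
  [18, -∞, -∞, ∞, -∞, -∞]
  [-∞, -∞, 83, -∞, ∞, 54]
  [-∞, -∞, -∞, -∞, -∞, ∞]
D(1):
  [∞, -∞, 41, -∞, -∞, -∞]
  [12, ∞, 12, -∞, -∞, -∞]
  [-∞, -∞, ∞, -∞, -∞, 2]
  [18, -∞, 18, ∞, -∞, -∞]
  [-∞, -∞, 83, -∞, ∞, 54]
  [-∞, -∞, -∞, -∞, -∞, ∞]
D(2):
  [∞, -∞, 41, -∞, -∞, -∞]
  [12, ∞, 12, -∞, -∞, -∞]
  [-∞, -∞, ∞, -∞, -∞, 2]
  [18, -∞, 18, ∞, -∞, -∞]
  [-∞, -∞, 83, -∞, ∞, 54]
  [-∞, -∞, -∞, -∞, -∞, ∞]
D(3):
  [∞, -∞, 41, -∞, -∞, 2]
  [12, ∞, 12, -∞, -∞, 2]
  [-∞, -∞, ∞, -∞, -∞, 2]
  [18, -∞, 18, ∞, -∞, 2]
  [-∞, -∞, 83, -∞, ∞, 54]
  [-∞, -∞, -∞, -∞, -∞, ∞]
D(4):
  [∞, -∞, 41, -∞, -∞, 2]
  [12, ∞, 12, -∞, -∞, 2]
  [-∞, -∞, ∞, -∞, -∞, 2]
  [18, -∞, 18, ∞, -∞, 2]
  [-∞, -∞, 83, -∞, ∞, 54]
  [-∞, -∞, -∞, -∞, -∞, ∞]
D(5):
  [∞, -∞, 41, -∞, -∞, 2]
  [12, ∞, 12, -∞, -∞, 2]
  [-∞, -∞, ∞, -∞, -∞, 2]
  [18, -∞, 18, ∞, -∞, 2]
  [-∞, -∞, 83, -∞, ∞, 54]
  [-∞, -∞, -∞, -∞, -∞, ∞]
D(6):
  [∞, -∞, 41, -∞, -∞, 2]
  [12, ∞, 12, -∞, -∞, 2]
  [-∞, -∞, ∞, -∞, -∞, 2]
  [18, -∞, 18, ∞, -∞, 2]
  [-∞, -∞, 83, -∞, ∞, 54]
  [-∞, -∞, -∞, -∞, -∞, ∞]
Answer: W*[5][6] = 54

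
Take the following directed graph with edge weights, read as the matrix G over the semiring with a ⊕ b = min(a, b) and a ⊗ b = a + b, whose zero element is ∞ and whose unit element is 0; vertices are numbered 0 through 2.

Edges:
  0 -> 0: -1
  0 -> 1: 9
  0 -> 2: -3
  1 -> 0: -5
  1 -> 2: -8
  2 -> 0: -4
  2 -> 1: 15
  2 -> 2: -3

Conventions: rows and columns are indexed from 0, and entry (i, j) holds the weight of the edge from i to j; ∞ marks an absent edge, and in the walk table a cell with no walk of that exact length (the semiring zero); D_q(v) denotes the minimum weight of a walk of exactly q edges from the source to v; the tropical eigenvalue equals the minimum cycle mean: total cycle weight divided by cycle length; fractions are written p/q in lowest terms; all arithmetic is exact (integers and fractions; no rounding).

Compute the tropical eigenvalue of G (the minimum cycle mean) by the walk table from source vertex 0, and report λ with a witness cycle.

q=0: [0, ∞, ∞]
q=1: [-1, 9, -3]
q=2: [-7, 8, -6]
q=3: [-10, 2, -10]
Optimal cycle mean attained by: cycle 0->2->0, total (-3) + (-4), length 2.
Answer: λ = -7/2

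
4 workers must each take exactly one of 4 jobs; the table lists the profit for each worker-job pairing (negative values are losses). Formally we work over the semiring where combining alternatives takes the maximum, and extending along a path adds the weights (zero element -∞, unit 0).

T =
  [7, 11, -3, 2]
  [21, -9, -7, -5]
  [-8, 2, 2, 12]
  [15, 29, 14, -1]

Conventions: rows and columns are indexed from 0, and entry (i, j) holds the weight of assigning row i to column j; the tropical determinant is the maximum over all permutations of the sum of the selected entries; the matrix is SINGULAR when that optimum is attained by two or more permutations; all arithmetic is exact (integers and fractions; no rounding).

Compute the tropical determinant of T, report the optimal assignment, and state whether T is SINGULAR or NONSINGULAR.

σ = (0, 1, 2, 3): 7 + (-9) + 2 + (-1) = -1
σ = (0, 1, 3, 2): 7 + (-9) + 12 + 14 = 24
σ = (0, 2, 1, 3): 7 + (-7) + 2 + (-1) = 1
σ = (0, 2, 3, 1): 7 + (-7) + 12 + 29 = 41
σ = (0, 3, 1, 2): 7 + (-5) + 2 + 14 = 18
σ = (0, 3, 2, 1): 7 + (-5) + 2 + 29 = 33
σ = (1, 0, 2, 3): 11 + 21 + 2 + (-1) = 33
σ = (1, 0, 3, 2): 11 + 21 + 12 + 14 = 58
σ = (1, 2, 0, 3): 11 + (-7) + (-8) + (-1) = -5
σ = (1, 2, 3, 0): 11 + (-7) + 12 + 15 = 31
σ = (1, 3, 0, 2): 11 + (-5) + (-8) + 14 = 12
σ = (1, 3, 2, 0): 11 + (-5) + 2 + 15 = 23
σ = (2, 0, 1, 3): (-3) + 21 + 2 + (-1) = 19
σ = (2, 0, 3, 1): (-3) + 21 + 12 + 29 = 59
σ = (2, 1, 0, 3): (-3) + (-9) + (-8) + (-1) = -21
σ = (2, 1, 3, 0): (-3) + (-9) + 12 + 15 = 15
σ = (2, 3, 0, 1): (-3) + (-5) + (-8) + 29 = 13
σ = (2, 3, 1, 0): (-3) + (-5) + 2 + 15 = 9
σ = (3, 0, 1, 2): 2 + 21 + 2 + 14 = 39
σ = (3, 0, 2, 1): 2 + 21 + 2 + 29 = 54
σ = (3, 1, 0, 2): 2 + (-9) + (-8) + 14 = -1
σ = (3, 1, 2, 0): 2 + (-9) + 2 + 15 = 10
σ = (3, 2, 0, 1): 2 + (-7) + (-8) + 29 = 16
σ = (3, 2, 1, 0): 2 + (-7) + 2 + 15 = 12
Optimal value attained by: σ = (2, 0, 3, 1).
Answer: det⊕(T) = 59; verdict: NONSINGULAR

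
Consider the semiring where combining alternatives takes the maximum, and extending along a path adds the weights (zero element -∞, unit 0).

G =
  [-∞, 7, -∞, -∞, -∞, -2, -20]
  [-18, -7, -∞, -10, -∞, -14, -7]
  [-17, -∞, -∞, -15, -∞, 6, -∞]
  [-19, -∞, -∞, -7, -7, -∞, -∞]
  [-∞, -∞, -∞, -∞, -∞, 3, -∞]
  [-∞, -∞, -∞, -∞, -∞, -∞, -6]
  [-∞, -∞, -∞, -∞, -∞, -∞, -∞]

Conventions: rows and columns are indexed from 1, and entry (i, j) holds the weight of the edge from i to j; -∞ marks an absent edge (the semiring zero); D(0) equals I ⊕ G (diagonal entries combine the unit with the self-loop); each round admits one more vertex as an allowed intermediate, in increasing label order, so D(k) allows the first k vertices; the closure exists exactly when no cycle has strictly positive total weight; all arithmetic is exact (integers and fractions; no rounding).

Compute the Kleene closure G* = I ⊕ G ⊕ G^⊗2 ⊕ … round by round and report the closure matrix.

D(0):
  [0, 7, -∞, -∞, -∞, -2, -20]
  [-18, 0, -∞, -10, -∞, -14, -7]
  [-17, -∞, 0, -15, -∞, 6, -∞]
  [-19, -∞, -∞, 0, -7, -∞, -∞]
  [-∞, -∞, -∞, -∞, 0, 3, -∞]
  [-∞, -∞, -∞, -∞, -∞, 0, -6]
  [-∞, -∞, -∞, -∞, -∞, -∞, 0]
D(1):
  [0, 7, -∞, -∞, -∞, -2, -20]
  [-18, 0, -∞, -10, -∞, -14, -7]
  [-17, -10, 0, -15, -∞, 6, -37]
  [-19, -12, -∞, 0, -7, -21, -39]
  [-∞, -∞, -∞, -∞, 0, 3, -∞]
  [-∞, -∞, -∞, -∞, -∞, 0, -6]
  [-∞, -∞, -∞, -∞, -∞, -∞, 0]
D(2):
  [0, 7, -∞, -3, -∞, -2, 0]
  [-18, 0, -∞, -10, -∞, -14, -7]
  [-17, -10, 0, -15, -∞, 6, -17]
  [-19, -12, -∞, 0, -7, -21, -19]
  [-∞, -∞, -∞, -∞, 0, 3, -∞]
  [-∞, -∞, -∞, -∞, -∞, 0, -6]
  [-∞, -∞, -∞, -∞, -∞, -∞, 0]
D(3):
  [0, 7, -∞, -3, -∞, -2, 0]
  [-18, 0, -∞, -10, -∞, -14, -7]
  [-17, -10, 0, -15, -∞, 6, -17]
  [-19, -12, -∞, 0, -7, -21, -19]
  [-∞, -∞, -∞, -∞, 0, 3, -∞]
  [-∞, -∞, -∞, -∞, -∞, 0, -6]
  [-∞, -∞, -∞, -∞, -∞, -∞, 0]
D(4):
  [0, 7, -∞, -3, -10, -2, 0]
  [-18, 0, -∞, -10, -17, -14, -7]
  [-17, -10, 0, -15, -22, 6, -17]
  [-19, -12, -∞, 0, -7, -21, -19]
  [-∞, -∞, -∞, -∞, 0, 3, -∞]
  [-∞, -∞, -∞, -∞, -∞, 0, -6]
  [-∞, -∞, -∞, -∞, -∞, -∞, 0]
D(5):
  [0, 7, -∞, -3, -10, -2, 0]
  [-18, 0, -∞, -10, -17, -14, -7]
  [-17, -10, 0, -15, -22, 6, -17]
  [-19, -12, -∞, 0, -7, -4, -19]
  [-∞, -∞, -∞, -∞, 0, 3, -∞]
  [-∞, -∞, -∞, -∞, -∞, 0, -6]
  [-∞, -∞, -∞, -∞, -∞, -∞, 0]
D(6):
  [0, 7, -∞, -3, -10, -2, 0]
  [-18, 0, -∞, -10, -17, -14, -7]
  [-17, -10, 0, -15, -22, 6, 0]
  [-19, -12, -∞, 0, -7, -4, -10]
  [-∞, -∞, -∞, -∞, 0, 3, -3]
  [-∞, -∞, -∞, -∞, -∞, 0, -6]
  [-∞, -∞, -∞, -∞, -∞, -∞, 0]
D(7):
  [0, 7, -∞, -3, -10, -2, 0]
  [-18, 0, -∞, -10, -17, -14, -7]
  [-17, -10, 0, -15, -22, 6, 0]
  [-19, -12, -∞, 0, -7, -4, -10]
  [-∞, -∞, -∞, -∞, 0, 3, -3]
  [-∞, -∞, -∞, -∞, -∞, 0, -6]
  [-∞, -∞, -∞, -∞, -∞, -∞, 0]
Answer: G* = [[0, 7, -∞, -3, -10, -2, 0], [-18, 0, -∞, -10, -17, -14, -7], [-17, -10, 0, -15, -22, 6, 0], [-19, -12, -∞, 0, -7, -4, -10], [-∞, -∞, -∞, -∞, 0, 3, -3], [-∞, -∞, -∞, -∞, -∞, 0, -6], [-∞, -∞, -∞, -∞, -∞, -∞, 0]]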